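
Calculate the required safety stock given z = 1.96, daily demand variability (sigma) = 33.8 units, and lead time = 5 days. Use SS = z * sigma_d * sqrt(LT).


Formula: SS = z * sigma_d * sqrt(LT)
sqrt(LT) = sqrt(5) = 2.2361
SS = 1.96 * 33.8 * 2.2361
SS = 148.1 units

148.1 units


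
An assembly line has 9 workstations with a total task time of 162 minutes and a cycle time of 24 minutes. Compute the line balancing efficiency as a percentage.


Formula: Efficiency = Sum of Task Times / (N_stations * CT) * 100
Total station capacity = 9 stations * 24 min = 216 min
Efficiency = 162 / 216 * 100 = 75.0%

75.0%


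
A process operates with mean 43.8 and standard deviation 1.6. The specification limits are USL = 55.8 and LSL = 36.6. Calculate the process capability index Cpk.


Cpu = (55.8 - 43.8) / (3 * 1.6) = 2.5
Cpl = (43.8 - 36.6) / (3 * 1.6) = 1.5
Cpk = min(2.5, 1.5) = 1.5

1.5


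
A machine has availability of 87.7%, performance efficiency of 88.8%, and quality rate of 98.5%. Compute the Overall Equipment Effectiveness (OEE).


Formula: OEE = Availability * Performance * Quality / 10000
A * P = 87.7% * 88.8% / 100 = 77.88%
OEE = 77.88% * 98.5% / 100 = 76.7%

76.7%


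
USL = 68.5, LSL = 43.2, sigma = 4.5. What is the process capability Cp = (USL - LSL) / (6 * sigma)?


Cp = (68.5 - 43.2) / (6 * 4.5)

0.94


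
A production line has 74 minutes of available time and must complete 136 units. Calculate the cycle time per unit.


Formula: CT = Available Time / Number of Units
CT = 74 min / 136 units
CT = 0.54 min/unit

0.54 min/unit


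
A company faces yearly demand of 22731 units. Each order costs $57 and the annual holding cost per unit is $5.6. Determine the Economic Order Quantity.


Formula: EOQ = sqrt(2 * D * S / H)
Numerator: 2 * 22731 * 57 = 2591334
2DS/H = 2591334 / 5.6 = 462738.2
EOQ = sqrt(462738.2) = 680.2 units

680.2 units


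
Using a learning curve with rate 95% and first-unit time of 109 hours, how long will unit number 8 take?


Formula: T_n = T_1 * (learning_rate)^(log2(n)) where learning_rate = rate/100
Doublings = log2(8) = 3
T_n = 109 * 0.95^3
T_n = 109 * 0.8574 = 93.5 hours

93.5 hours


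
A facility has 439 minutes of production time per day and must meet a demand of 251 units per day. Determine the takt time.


Formula: Takt Time = Available Production Time / Customer Demand
Takt = 439 min/day / 251 units/day
Takt = 1.75 min/unit

1.75 min/unit


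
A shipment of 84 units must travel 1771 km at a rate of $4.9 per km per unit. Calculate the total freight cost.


TC = dist * cost * units = 1771 * 4.9 * 84 = $728943.60

$728943.60


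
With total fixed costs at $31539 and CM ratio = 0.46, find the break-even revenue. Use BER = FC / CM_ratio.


Formula: BER = Fixed Costs / Contribution Margin Ratio
BER = $31539 / 0.46
BER = $68563.04 (to the nearest cent)

$68563.04


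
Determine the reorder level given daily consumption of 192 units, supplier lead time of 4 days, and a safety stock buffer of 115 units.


Formula: ROP = (Daily Demand * Lead Time) + Safety Stock
Demand during lead time = 192 * 4 = 768 units
ROP = 768 + 115 = 883 units

883 units


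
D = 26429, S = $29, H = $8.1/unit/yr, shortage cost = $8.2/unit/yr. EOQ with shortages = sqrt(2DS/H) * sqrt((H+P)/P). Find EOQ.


Formula: EOQ* = sqrt(2DS/H) * sqrt((H+P)/P)
Base EOQ = sqrt(2*26429*29/8.1) = 435.02 units
Correction = sqrt((8.1+8.2)/8.2) = 1.4099
EOQ* = 435.02 * 1.4099 = 613.3 units

613.3 units


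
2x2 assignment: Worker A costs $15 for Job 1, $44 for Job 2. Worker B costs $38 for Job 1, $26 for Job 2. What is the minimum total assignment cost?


Option 1: A->1 + B->2 = $15 + $26 = $41
Option 2: A->2 + B->1 = $44 + $38 = $82
Min cost = min($41, $82) = $41

$41


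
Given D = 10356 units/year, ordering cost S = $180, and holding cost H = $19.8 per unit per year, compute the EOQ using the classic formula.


Formula: EOQ = sqrt(2 * D * S / H)
Numerator: 2 * 10356 * 180 = 3728160
2DS/H = 3728160 / 19.8 = 188290.9
EOQ = sqrt(188290.9) = 433.9 units

433.9 units


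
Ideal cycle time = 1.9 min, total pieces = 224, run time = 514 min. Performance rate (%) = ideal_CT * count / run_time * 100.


Formula: Performance = (Ideal CT * Total Count) / Run Time * 100
Ideal output time = 1.9 * 224 = 425.6 min
Performance = 425.6 / 514 * 100 = 82.8%

82.8%


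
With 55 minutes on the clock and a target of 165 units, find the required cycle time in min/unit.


Formula: CT = Available Time / Number of Units
CT = 55 min / 165 units
CT = 0.33 min/unit

0.33 min/unit


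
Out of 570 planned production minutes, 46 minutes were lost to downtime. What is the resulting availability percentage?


Formula: Availability = (Planned Time - Downtime) / Planned Time * 100
Uptime = 570 - 46 = 524 min
Availability = 524 / 570 * 100 = 91.9%

91.9%


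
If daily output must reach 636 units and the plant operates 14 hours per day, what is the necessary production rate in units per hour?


Formula: Production Rate = Daily Demand / Available Hours
Rate = 636 units/day / 14 hours/day
Rate = 45.4 units/hour

45.4 units/hour


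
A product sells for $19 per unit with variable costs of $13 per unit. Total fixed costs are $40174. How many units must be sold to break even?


Formula: BEQ = Fixed Costs / (Price - Variable Cost)
Contribution margin = $19 - $13 = $6/unit
BEQ = ceil($40174 / $6/unit) = ceil(6695.67) = 6696 units

6696 units


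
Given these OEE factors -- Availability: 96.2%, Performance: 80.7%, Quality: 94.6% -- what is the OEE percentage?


Formula: OEE = Availability * Performance * Quality / 10000
A * P = 96.2% * 80.7% / 100 = 77.63%
OEE = 77.63% * 94.6% / 100 = 73.4%

73.4%


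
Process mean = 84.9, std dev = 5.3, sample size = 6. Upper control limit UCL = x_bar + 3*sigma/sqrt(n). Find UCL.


UCL = 84.9 + 3 * 5.3 / sqrt(6)

91.39


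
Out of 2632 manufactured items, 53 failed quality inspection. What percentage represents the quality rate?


Formula: Quality Rate = Good Pieces / Total Pieces * 100
Good pieces = 2632 - 53 = 2579
QR = 2579 / 2632 * 100 = 98.0%

98.0%


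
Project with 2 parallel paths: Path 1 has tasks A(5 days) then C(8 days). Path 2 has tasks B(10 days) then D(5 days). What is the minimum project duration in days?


Path 1 = 5 + 8 = 13 days
Path 2 = 10 + 5 = 15 days
Duration = max(13, 15) = 15 days

15 days


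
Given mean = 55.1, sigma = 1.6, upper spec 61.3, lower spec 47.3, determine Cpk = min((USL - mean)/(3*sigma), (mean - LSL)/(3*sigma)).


Cpu = (61.3 - 55.1) / (3 * 1.6) = 1.29
Cpl = (55.1 - 47.3) / (3 * 1.6) = 1.63
Cpk = min(1.29, 1.63) = 1.29

1.29


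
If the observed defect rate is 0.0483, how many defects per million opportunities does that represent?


DPMO = defect_rate * 1000000 = 0.0483 * 1000000

48300


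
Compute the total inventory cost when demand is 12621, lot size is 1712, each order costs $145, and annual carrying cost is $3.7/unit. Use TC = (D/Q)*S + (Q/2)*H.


TC = 12621/1712 * 145 + 1712/2 * 3.7

$4236.15


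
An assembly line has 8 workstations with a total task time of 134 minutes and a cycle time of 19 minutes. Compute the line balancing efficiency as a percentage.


Formula: Efficiency = Sum of Task Times / (N_stations * CT) * 100
Total station capacity = 8 stations * 19 min = 152 min
Efficiency = 134 / 152 * 100 = 88.2%

88.2%


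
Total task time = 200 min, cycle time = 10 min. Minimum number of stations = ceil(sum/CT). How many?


Formula: N_min = ceil(Sum of Task Times / Cycle Time)
N_min = ceil(200 min / 10 min) = ceil(20.0)
N_min = 20 stations

20


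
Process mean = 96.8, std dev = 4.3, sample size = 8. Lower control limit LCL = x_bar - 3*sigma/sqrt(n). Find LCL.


LCL = 96.8 - 3 * 4.3 / sqrt(8)

92.24


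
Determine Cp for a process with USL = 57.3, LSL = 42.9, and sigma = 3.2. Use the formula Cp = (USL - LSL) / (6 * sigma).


Cp = (57.3 - 42.9) / (6 * 3.2)

0.75


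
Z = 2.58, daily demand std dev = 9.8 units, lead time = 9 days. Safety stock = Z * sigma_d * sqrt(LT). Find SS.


Formula: SS = z * sigma_d * sqrt(LT)
sqrt(LT) = sqrt(9) = 3.0
SS = 2.58 * 9.8 * 3.0
SS = 75.9 units

75.9 units


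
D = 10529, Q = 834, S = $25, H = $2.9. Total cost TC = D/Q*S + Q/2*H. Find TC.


TC = 10529/834 * 25 + 834/2 * 2.9

$1524.92


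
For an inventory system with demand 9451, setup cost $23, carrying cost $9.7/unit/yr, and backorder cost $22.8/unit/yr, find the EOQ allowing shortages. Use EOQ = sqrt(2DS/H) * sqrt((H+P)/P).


Formula: EOQ* = sqrt(2DS/H) * sqrt((H+P)/P)
Base EOQ = sqrt(2*9451*23/9.7) = 211.71 units
Correction = sqrt((9.7+22.8)/22.8) = 1.19392
EOQ* = 211.71 * 1.19392 = 252.8 units

252.8 units


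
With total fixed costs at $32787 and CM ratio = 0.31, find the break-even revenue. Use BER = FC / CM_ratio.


Formula: BER = Fixed Costs / Contribution Margin Ratio
BER = $32787 / 0.31
BER = $105764.52 (to the nearest cent)

$105764.52


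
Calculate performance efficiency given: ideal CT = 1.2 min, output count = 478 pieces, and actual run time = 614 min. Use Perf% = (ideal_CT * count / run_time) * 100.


Formula: Performance = (Ideal CT * Total Count) / Run Time * 100
Ideal output time = 1.2 * 478 = 573.6 min
Performance = 573.6 / 614 * 100 = 93.4%

93.4%


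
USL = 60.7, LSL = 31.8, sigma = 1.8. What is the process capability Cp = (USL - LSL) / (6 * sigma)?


Cp = (60.7 - 31.8) / (6 * 1.8)

2.68


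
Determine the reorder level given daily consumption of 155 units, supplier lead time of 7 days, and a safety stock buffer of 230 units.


Formula: ROP = (Daily Demand * Lead Time) + Safety Stock
Demand during lead time = 155 * 7 = 1085 units
ROP = 1085 + 230 = 1315 units

1315 units


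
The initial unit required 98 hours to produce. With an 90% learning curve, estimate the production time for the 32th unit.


Formula: T_n = T_1 * (learning_rate)^(log2(n)) where learning_rate = rate/100
Doublings = log2(32) = 5
T_n = 98 * 0.9^5
T_n = 98 * 0.5905 = 57.9 hours

57.9 hours


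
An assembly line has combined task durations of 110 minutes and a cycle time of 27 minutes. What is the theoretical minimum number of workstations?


Formula: N_min = ceil(Sum of Task Times / Cycle Time)
N_min = ceil(110 min / 27 min) = ceil(4.0741)
N_min = 5 stations

5


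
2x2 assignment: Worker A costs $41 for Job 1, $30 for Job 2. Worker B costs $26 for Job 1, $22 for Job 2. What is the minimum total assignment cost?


Option 1: A->1 + B->2 = $41 + $22 = $63
Option 2: A->2 + B->1 = $30 + $26 = $56
Min cost = min($63, $56) = $56

$56


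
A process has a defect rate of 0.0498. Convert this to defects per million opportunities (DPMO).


DPMO = defect_rate * 1000000 = 0.0498 * 1000000

49800


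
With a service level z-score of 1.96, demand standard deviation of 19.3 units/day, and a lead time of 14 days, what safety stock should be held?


Formula: SS = z * sigma_d * sqrt(LT)
sqrt(LT) = sqrt(14) = 3.7417
SS = 1.96 * 19.3 * 3.7417
SS = 141.5 units

141.5 units


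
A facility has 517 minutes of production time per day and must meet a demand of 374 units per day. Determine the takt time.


Formula: Takt Time = Available Production Time / Customer Demand
Takt = 517 min/day / 374 units/day
Takt = 1.38 min/unit

1.38 min/unit


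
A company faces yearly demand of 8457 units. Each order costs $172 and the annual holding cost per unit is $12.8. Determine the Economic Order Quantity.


Formula: EOQ = sqrt(2 * D * S / H)
Numerator: 2 * 8457 * 172 = 2909208
2DS/H = 2909208 / 12.8 = 227281.9
EOQ = sqrt(227281.9) = 476.7 units

476.7 units


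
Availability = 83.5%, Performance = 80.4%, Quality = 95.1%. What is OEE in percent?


Formula: OEE = Availability * Performance * Quality / 10000
A * P = 83.5% * 80.4% / 100 = 67.13%
OEE = 67.13% * 95.1% / 100 = 63.8%

63.8%


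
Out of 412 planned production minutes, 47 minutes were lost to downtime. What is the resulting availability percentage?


Formula: Availability = (Planned Time - Downtime) / Planned Time * 100
Uptime = 412 - 47 = 365 min
Availability = 365 / 412 * 100 = 88.6%

88.6%


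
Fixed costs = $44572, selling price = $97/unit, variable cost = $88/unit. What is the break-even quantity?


Formula: BEQ = Fixed Costs / (Price - Variable Cost)
Contribution margin = $97 - $88 = $9/unit
BEQ = ceil($44572 / $9/unit) = ceil(4952.44) = 4953 units

4953 units


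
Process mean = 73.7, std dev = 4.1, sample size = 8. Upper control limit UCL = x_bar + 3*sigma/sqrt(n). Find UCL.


UCL = 73.7 + 3 * 4.1 / sqrt(8)

78.05


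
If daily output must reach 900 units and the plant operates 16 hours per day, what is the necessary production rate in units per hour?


Formula: Production Rate = Daily Demand / Available Hours
Rate = 900 units/day / 16 hours/day
Rate = 56.3 units/hour

56.3 units/hour


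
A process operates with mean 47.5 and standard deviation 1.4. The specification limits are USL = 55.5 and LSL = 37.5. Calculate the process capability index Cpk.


Cpu = (55.5 - 47.5) / (3 * 1.4) = 1.9
Cpl = (47.5 - 37.5) / (3 * 1.4) = 2.38
Cpk = min(1.9, 2.38) = 1.9

1.9


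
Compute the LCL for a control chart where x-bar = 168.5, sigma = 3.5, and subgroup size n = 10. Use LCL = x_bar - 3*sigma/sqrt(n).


LCL = 168.5 - 3 * 3.5 / sqrt(10)

165.18


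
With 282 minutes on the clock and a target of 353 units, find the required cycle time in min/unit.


Formula: CT = Available Time / Number of Units
CT = 282 min / 353 units
CT = 0.8 min/unit

0.8 min/unit


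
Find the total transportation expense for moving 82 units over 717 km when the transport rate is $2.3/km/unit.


TC = dist * cost * units = 717 * 2.3 * 82 = $135226.20

$135226.20


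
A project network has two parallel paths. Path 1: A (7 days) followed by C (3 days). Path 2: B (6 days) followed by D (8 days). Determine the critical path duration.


Path 1 = 7 + 3 = 10 days
Path 2 = 6 + 8 = 14 days
Duration = max(10, 14) = 14 days

14 days


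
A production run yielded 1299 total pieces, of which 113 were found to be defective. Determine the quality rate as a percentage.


Formula: Quality Rate = Good Pieces / Total Pieces * 100
Good pieces = 1299 - 113 = 1186
QR = 1186 / 1299 * 100 = 91.3%

91.3%


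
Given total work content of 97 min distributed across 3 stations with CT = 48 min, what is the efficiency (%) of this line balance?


Formula: Efficiency = Sum of Task Times / (N_stations * CT) * 100
Total station capacity = 3 stations * 48 min = 144 min
Efficiency = 97 / 144 * 100 = 67.4%

67.4%


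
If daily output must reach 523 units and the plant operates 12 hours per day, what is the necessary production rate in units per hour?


Formula: Production Rate = Daily Demand / Available Hours
Rate = 523 units/day / 12 hours/day
Rate = 43.6 units/hour

43.6 units/hour


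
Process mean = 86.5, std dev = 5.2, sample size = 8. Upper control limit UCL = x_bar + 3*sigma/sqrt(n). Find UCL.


UCL = 86.5 + 3 * 5.2 / sqrt(8)

92.02


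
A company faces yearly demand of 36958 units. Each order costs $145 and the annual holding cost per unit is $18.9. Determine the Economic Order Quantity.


Formula: EOQ = sqrt(2 * D * S / H)
Numerator: 2 * 36958 * 145 = 10717820
2DS/H = 10717820 / 18.9 = 567080.4
EOQ = sqrt(567080.4) = 753.0 units

753.0 units


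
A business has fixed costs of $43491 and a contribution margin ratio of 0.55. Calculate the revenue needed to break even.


Formula: BER = Fixed Costs / Contribution Margin Ratio
BER = $43491 / 0.55
BER = $79074.55 (to the nearest cent)

$79074.55


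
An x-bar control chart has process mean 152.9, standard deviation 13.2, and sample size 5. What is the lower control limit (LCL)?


LCL = 152.9 - 3 * 13.2 / sqrt(5)

135.19


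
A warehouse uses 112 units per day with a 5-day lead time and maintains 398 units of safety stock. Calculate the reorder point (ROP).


Formula: ROP = (Daily Demand * Lead Time) + Safety Stock
Demand during lead time = 112 * 5 = 560 units
ROP = 560 + 398 = 958 units

958 units


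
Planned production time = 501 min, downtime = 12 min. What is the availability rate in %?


Formula: Availability = (Planned Time - Downtime) / Planned Time * 100
Uptime = 501 - 12 = 489 min
Availability = 489 / 501 * 100 = 97.6%

97.6%


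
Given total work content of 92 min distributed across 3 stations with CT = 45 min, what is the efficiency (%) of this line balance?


Formula: Efficiency = Sum of Task Times / (N_stations * CT) * 100
Total station capacity = 3 stations * 45 min = 135 min
Efficiency = 92 / 135 * 100 = 68.1%

68.1%


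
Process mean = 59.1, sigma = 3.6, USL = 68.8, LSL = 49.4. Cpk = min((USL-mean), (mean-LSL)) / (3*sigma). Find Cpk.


Cpu = (68.8 - 59.1) / (3 * 3.6) = 0.9
Cpl = (59.1 - 49.4) / (3 * 3.6) = 0.9
Cpk = min(0.9, 0.9) = 0.9

0.9


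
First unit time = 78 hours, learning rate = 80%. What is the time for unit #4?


Formula: T_n = T_1 * (learning_rate)^(log2(n)) where learning_rate = rate/100
Doublings = log2(4) = 2
T_n = 78 * 0.8^2
T_n = 78 * 0.64 = 49.9 hours

49.9 hours


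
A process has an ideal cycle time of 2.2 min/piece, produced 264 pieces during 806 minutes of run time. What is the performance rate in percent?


Formula: Performance = (Ideal CT * Total Count) / Run Time * 100
Ideal output time = 2.2 * 264 = 580.8 min
Performance = 580.8 / 806 * 100 = 72.1%

72.1%


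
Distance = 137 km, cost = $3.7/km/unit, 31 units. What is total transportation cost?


TC = dist * cost * units = 137 * 3.7 * 31 = $15713.90

$15713.90


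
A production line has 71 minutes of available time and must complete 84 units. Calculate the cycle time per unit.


Formula: CT = Available Time / Number of Units
CT = 71 min / 84 units
CT = 0.85 min/unit

0.85 min/unit


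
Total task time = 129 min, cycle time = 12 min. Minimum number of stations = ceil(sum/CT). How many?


Formula: N_min = ceil(Sum of Task Times / Cycle Time)
N_min = ceil(129 min / 12 min) = ceil(10.75)
N_min = 11 stations

11


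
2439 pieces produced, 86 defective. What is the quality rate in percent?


Formula: Quality Rate = Good Pieces / Total Pieces * 100
Good pieces = 2439 - 86 = 2353
QR = 2353 / 2439 * 100 = 96.5%

96.5%


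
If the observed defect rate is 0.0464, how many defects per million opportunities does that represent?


DPMO = defect_rate * 1000000 = 0.0464 * 1000000

46400


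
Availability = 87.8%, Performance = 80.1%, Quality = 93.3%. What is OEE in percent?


Formula: OEE = Availability * Performance * Quality / 10000
A * P = 87.8% * 80.1% / 100 = 70.33%
OEE = 70.33% * 93.3% / 100 = 65.6%

65.6%


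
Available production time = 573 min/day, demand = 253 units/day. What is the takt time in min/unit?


Formula: Takt Time = Available Production Time / Customer Demand
Takt = 573 min/day / 253 units/day
Takt = 2.26 min/unit

2.26 min/unit


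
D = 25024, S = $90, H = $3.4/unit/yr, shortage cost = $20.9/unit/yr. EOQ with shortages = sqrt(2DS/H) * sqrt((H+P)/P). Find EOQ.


Formula: EOQ* = sqrt(2DS/H) * sqrt((H+P)/P)
Base EOQ = sqrt(2*25024*90/3.4) = 1151.0 units
Correction = sqrt((3.4+20.9)/20.9) = 1.07828
EOQ* = 1151.0 * 1.07828 = 1241.1 units

1241.1 units


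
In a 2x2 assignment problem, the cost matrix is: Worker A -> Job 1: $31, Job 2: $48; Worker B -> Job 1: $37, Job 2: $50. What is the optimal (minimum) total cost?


Option 1: A->1 + B->2 = $31 + $50 = $81
Option 2: A->2 + B->1 = $48 + $37 = $85
Min cost = min($81, $85) = $81

$81


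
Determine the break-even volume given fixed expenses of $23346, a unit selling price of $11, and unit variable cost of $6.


Formula: BEQ = Fixed Costs / (Price - Variable Cost)
Contribution margin = $11 - $6 = $5/unit
BEQ = ceil($23346 / $5/unit) = ceil(4669.2) = 4670 units

4670 units


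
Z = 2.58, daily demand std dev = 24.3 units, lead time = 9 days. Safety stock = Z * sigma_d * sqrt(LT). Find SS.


Formula: SS = z * sigma_d * sqrt(LT)
sqrt(LT) = sqrt(9) = 3.0
SS = 2.58 * 24.3 * 3.0
SS = 188.1 units

188.1 units


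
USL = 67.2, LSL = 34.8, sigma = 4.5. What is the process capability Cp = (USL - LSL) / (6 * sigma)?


Cp = (67.2 - 34.8) / (6 * 4.5)

1.2


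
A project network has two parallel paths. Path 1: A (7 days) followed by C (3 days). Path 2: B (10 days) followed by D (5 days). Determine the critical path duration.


Path 1 = 7 + 3 = 10 days
Path 2 = 10 + 5 = 15 days
Duration = max(10, 15) = 15 days

15 days


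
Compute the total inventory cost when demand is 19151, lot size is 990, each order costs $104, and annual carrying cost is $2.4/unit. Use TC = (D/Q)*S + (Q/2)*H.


TC = 19151/990 * 104 + 990/2 * 2.4

$3199.82


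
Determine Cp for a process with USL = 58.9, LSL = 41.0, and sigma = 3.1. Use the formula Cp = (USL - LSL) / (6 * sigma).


Cp = (58.9 - 41.0) / (6 * 3.1)

0.96


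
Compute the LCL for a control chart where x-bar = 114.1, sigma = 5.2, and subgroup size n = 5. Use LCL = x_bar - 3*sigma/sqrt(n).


LCL = 114.1 - 3 * 5.2 / sqrt(5)

107.12


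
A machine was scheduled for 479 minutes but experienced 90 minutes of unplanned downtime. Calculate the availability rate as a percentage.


Formula: Availability = (Planned Time - Downtime) / Planned Time * 100
Uptime = 479 - 90 = 389 min
Availability = 389 / 479 * 100 = 81.2%

81.2%


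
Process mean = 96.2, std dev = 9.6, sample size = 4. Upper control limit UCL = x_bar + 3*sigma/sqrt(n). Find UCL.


UCL = 96.2 + 3 * 9.6 / sqrt(4)

110.6


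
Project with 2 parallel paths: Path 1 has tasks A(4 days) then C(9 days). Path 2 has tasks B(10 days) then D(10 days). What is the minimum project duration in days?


Path 1 = 4 + 9 = 13 days
Path 2 = 10 + 10 = 20 days
Duration = max(13, 20) = 20 days

20 days


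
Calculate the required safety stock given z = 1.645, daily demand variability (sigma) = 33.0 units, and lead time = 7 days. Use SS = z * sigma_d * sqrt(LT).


Formula: SS = z * sigma_d * sqrt(LT)
sqrt(LT) = sqrt(7) = 2.6458
SS = 1.645 * 33.0 * 2.6458
SS = 143.6 units

143.6 units


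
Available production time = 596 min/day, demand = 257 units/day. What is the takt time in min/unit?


Formula: Takt Time = Available Production Time / Customer Demand
Takt = 596 min/day / 257 units/day
Takt = 2.32 min/unit

2.32 min/unit


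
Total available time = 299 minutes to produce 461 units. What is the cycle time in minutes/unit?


Formula: CT = Available Time / Number of Units
CT = 299 min / 461 units
CT = 0.65 min/unit

0.65 min/unit


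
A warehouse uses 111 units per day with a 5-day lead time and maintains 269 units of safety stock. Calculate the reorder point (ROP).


Formula: ROP = (Daily Demand * Lead Time) + Safety Stock
Demand during lead time = 111 * 5 = 555 units
ROP = 555 + 269 = 824 units

824 units


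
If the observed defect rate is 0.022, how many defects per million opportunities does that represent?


DPMO = defect_rate * 1000000 = 0.022 * 1000000

22000


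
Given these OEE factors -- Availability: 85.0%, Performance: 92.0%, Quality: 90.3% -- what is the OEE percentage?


Formula: OEE = Availability * Performance * Quality / 10000
A * P = 85.0% * 92.0% / 100 = 78.2%
OEE = 78.2% * 90.3% / 100 = 70.6%

70.6%


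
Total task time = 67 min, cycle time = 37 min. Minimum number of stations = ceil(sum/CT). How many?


Formula: N_min = ceil(Sum of Task Times / Cycle Time)
N_min = ceil(67 min / 37 min) = ceil(1.8108)
N_min = 2 stations

2


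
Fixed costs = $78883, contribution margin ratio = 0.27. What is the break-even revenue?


Formula: BER = Fixed Costs / Contribution Margin Ratio
BER = $78883 / 0.27
BER = $292159.26 (to the nearest cent)

$292159.26


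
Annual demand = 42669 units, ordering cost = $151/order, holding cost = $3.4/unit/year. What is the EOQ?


Formula: EOQ = sqrt(2 * D * S / H)
Numerator: 2 * 42669 * 151 = 12886038
2DS/H = 12886038 / 3.4 = 3790011.2
EOQ = sqrt(3790011.2) = 1946.8 units

1946.8 units


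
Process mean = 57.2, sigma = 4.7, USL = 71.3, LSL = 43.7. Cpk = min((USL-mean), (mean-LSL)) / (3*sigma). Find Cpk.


Cpu = (71.3 - 57.2) / (3 * 4.7) = 1.0
Cpl = (57.2 - 43.7) / (3 * 4.7) = 0.96
Cpk = min(1.0, 0.96) = 0.96

0.96


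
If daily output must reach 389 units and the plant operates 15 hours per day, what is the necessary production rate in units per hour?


Formula: Production Rate = Daily Demand / Available Hours
Rate = 389 units/day / 15 hours/day
Rate = 25.9 units/hour

25.9 units/hour


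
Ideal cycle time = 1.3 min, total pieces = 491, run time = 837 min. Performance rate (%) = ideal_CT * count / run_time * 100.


Formula: Performance = (Ideal CT * Total Count) / Run Time * 100
Ideal output time = 1.3 * 491 = 638.3 min
Performance = 638.3 / 837 * 100 = 76.3%

76.3%


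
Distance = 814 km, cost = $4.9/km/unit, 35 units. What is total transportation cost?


TC = dist * cost * units = 814 * 4.9 * 35 = $139601.00

$139601.00


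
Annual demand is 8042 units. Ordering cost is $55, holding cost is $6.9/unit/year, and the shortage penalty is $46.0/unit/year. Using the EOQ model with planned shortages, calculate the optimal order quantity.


Formula: EOQ* = sqrt(2DS/H) * sqrt((H+P)/P)
Base EOQ = sqrt(2*8042*55/6.9) = 358.06 units
Correction = sqrt((6.9+46.0)/46.0) = 1.07238
EOQ* = 358.06 * 1.07238 = 384.0 units

384.0 units


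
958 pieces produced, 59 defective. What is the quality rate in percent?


Formula: Quality Rate = Good Pieces / Total Pieces * 100
Good pieces = 958 - 59 = 899
QR = 899 / 958 * 100 = 93.8%

93.8%


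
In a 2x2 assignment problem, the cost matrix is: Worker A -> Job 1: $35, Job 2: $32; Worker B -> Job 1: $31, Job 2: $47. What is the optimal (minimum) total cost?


Option 1: A->1 + B->2 = $35 + $47 = $82
Option 2: A->2 + B->1 = $32 + $31 = $63
Min cost = min($82, $63) = $63

$63


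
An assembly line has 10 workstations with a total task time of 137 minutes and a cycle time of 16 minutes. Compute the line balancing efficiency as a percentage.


Formula: Efficiency = Sum of Task Times / (N_stations * CT) * 100
Total station capacity = 10 stations * 16 min = 160 min
Efficiency = 137 / 160 * 100 = 85.6%

85.6%


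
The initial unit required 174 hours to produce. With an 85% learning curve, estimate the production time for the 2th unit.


Formula: T_n = T_1 * (learning_rate)^(log2(n)) where learning_rate = rate/100
Doublings = log2(2) = 1
T_n = 174 * 0.85^1
T_n = 174 * 0.85 = 147.9 hours

147.9 hours


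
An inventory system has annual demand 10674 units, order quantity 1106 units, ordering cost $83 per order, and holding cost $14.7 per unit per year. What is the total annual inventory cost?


TC = 10674/1106 * 83 + 1106/2 * 14.7

$8930.13


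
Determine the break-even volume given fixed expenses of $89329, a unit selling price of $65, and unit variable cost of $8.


Formula: BEQ = Fixed Costs / (Price - Variable Cost)
Contribution margin = $65 - $8 = $57/unit
BEQ = ceil($89329 / $57/unit) = ceil(1567.18) = 1568 units

1568 units


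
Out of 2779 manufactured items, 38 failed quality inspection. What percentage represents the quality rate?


Formula: Quality Rate = Good Pieces / Total Pieces * 100
Good pieces = 2779 - 38 = 2741
QR = 2741 / 2779 * 100 = 98.6%

98.6%


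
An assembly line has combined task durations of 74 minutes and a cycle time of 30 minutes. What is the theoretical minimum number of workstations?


Formula: N_min = ceil(Sum of Task Times / Cycle Time)
N_min = ceil(74 min / 30 min) = ceil(2.4667)
N_min = 3 stations

3


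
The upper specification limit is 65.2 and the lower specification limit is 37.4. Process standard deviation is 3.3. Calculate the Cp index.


Cp = (65.2 - 37.4) / (6 * 3.3)

1.4


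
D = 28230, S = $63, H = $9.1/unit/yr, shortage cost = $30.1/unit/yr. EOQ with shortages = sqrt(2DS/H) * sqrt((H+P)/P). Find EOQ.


Formula: EOQ* = sqrt(2DS/H) * sqrt((H+P)/P)
Base EOQ = sqrt(2*28230*63/9.1) = 625.2 units
Correction = sqrt((9.1+30.1)/30.1) = 1.14119
EOQ* = 625.2 * 1.14119 = 713.5 units

713.5 units


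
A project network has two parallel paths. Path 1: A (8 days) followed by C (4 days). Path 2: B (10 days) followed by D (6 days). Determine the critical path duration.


Path 1 = 8 + 4 = 12 days
Path 2 = 10 + 6 = 16 days
Duration = max(12, 16) = 16 days

16 days


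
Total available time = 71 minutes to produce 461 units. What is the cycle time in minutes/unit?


Formula: CT = Available Time / Number of Units
CT = 71 min / 461 units
CT = 0.15 min/unit

0.15 min/unit


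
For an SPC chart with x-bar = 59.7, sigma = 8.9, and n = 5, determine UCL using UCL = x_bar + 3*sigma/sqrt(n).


UCL = 59.7 + 3 * 8.9 / sqrt(5)

71.64


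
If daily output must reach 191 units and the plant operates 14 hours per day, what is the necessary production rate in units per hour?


Formula: Production Rate = Daily Demand / Available Hours
Rate = 191 units/day / 14 hours/day
Rate = 13.6 units/hour

13.6 units/hour


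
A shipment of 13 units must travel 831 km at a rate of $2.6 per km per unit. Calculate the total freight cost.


TC = dist * cost * units = 831 * 2.6 * 13 = $28087.80

$28087.80


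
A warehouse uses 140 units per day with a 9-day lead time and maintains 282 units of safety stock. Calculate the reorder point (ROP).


Formula: ROP = (Daily Demand * Lead Time) + Safety Stock
Demand during lead time = 140 * 9 = 1260 units
ROP = 1260 + 282 = 1542 units

1542 units


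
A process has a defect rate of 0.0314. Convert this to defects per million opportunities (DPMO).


DPMO = defect_rate * 1000000 = 0.0314 * 1000000

31400


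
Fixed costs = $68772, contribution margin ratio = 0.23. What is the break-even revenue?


Formula: BER = Fixed Costs / Contribution Margin Ratio
BER = $68772 / 0.23
BER = $299008.70 (to the nearest cent)

$299008.70


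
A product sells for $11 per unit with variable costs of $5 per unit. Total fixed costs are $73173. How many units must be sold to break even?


Formula: BEQ = Fixed Costs / (Price - Variable Cost)
Contribution margin = $11 - $5 = $6/unit
BEQ = ceil($73173 / $6/unit) = ceil(12195.5) = 12196 units

12196 units


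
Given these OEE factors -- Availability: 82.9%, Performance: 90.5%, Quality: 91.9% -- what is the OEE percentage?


Formula: OEE = Availability * Performance * Quality / 10000
A * P = 82.9% * 90.5% / 100 = 75.02%
OEE = 75.02% * 91.9% / 100 = 68.9%

68.9%


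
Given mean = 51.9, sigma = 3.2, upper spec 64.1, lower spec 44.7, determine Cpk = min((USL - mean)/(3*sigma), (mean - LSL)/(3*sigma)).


Cpu = (64.1 - 51.9) / (3 * 3.2) = 1.27
Cpl = (51.9 - 44.7) / (3 * 3.2) = 0.75
Cpk = min(1.27, 0.75) = 0.75

0.75


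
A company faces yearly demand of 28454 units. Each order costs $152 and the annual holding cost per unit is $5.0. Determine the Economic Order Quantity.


Formula: EOQ = sqrt(2 * D * S / H)
Numerator: 2 * 28454 * 152 = 8650016
2DS/H = 8650016 / 5.0 = 1730003.2
EOQ = sqrt(1730003.2) = 1315.3 units

1315.3 units


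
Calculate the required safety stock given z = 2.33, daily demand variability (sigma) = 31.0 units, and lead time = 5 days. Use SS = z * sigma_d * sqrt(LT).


Formula: SS = z * sigma_d * sqrt(LT)
sqrt(LT) = sqrt(5) = 2.2361
SS = 2.33 * 31.0 * 2.2361
SS = 161.5 units

161.5 units


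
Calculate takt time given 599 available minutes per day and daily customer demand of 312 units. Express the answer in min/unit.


Formula: Takt Time = Available Production Time / Customer Demand
Takt = 599 min/day / 312 units/day
Takt = 1.92 min/unit

1.92 min/unit


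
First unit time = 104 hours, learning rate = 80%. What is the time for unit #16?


Formula: T_n = T_1 * (learning_rate)^(log2(n)) where learning_rate = rate/100
Doublings = log2(16) = 4
T_n = 104 * 0.8^4
T_n = 104 * 0.4096 = 42.6 hours

42.6 hours


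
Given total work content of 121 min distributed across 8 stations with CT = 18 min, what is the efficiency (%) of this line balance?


Formula: Efficiency = Sum of Task Times / (N_stations * CT) * 100
Total station capacity = 8 stations * 18 min = 144 min
Efficiency = 121 / 144 * 100 = 84.0%

84.0%


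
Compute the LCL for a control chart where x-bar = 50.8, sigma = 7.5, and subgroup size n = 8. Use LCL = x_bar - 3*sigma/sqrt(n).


LCL = 50.8 - 3 * 7.5 / sqrt(8)

42.85


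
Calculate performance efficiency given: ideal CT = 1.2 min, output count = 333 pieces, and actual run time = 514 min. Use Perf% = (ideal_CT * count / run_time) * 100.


Formula: Performance = (Ideal CT * Total Count) / Run Time * 100
Ideal output time = 1.2 * 333 = 399.6 min
Performance = 399.6 / 514 * 100 = 77.7%

77.7%


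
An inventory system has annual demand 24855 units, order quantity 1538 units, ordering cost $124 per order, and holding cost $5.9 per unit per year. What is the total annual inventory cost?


TC = 24855/1538 * 124 + 1538/2 * 5.9

$6541.01


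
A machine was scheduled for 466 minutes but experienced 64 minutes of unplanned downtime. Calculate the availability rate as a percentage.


Formula: Availability = (Planned Time - Downtime) / Planned Time * 100
Uptime = 466 - 64 = 402 min
Availability = 402 / 466 * 100 = 86.3%

86.3%


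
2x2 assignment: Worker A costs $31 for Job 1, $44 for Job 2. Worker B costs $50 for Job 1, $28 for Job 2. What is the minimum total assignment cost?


Option 1: A->1 + B->2 = $31 + $28 = $59
Option 2: A->2 + B->1 = $44 + $50 = $94
Min cost = min($59, $94) = $59

$59


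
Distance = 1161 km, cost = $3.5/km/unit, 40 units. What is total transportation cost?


TC = dist * cost * units = 1161 * 3.5 * 40 = $162540.00

$162540.00


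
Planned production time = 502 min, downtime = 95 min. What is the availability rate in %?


Formula: Availability = (Planned Time - Downtime) / Planned Time * 100
Uptime = 502 - 95 = 407 min
Availability = 407 / 502 * 100 = 81.1%

81.1%


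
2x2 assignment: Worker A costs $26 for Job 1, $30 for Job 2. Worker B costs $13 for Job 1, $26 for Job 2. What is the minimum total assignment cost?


Option 1: A->1 + B->2 = $26 + $26 = $52
Option 2: A->2 + B->1 = $30 + $13 = $43
Min cost = min($52, $43) = $43

$43


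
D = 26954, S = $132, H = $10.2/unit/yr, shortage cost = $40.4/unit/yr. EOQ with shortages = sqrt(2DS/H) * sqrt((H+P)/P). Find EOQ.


Formula: EOQ* = sqrt(2DS/H) * sqrt((H+P)/P)
Base EOQ = sqrt(2*26954*132/10.2) = 835.24 units
Correction = sqrt((10.2+40.4)/40.4) = 1.11914
EOQ* = 835.24 * 1.11914 = 934.8 units

934.8 units


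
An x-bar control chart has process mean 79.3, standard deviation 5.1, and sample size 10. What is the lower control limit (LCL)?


LCL = 79.3 - 3 * 5.1 / sqrt(10)

74.46


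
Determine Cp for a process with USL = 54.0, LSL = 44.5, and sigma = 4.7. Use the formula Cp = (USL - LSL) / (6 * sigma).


Cp = (54.0 - 44.5) / (6 * 4.7)

0.34


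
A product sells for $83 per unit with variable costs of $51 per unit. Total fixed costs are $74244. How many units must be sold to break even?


Formula: BEQ = Fixed Costs / (Price - Variable Cost)
Contribution margin = $83 - $51 = $32/unit
BEQ = ceil($74244 / $32/unit) = ceil(2320.12) = 2321 units

2321 units


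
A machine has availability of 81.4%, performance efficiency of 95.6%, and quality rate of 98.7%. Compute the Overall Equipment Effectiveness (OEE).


Formula: OEE = Availability * Performance * Quality / 10000
A * P = 81.4% * 95.6% / 100 = 77.82%
OEE = 77.82% * 98.7% / 100 = 76.8%

76.8%


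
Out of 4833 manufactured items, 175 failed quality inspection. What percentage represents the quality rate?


Formula: Quality Rate = Good Pieces / Total Pieces * 100
Good pieces = 4833 - 175 = 4658
QR = 4658 / 4833 * 100 = 96.4%

96.4%


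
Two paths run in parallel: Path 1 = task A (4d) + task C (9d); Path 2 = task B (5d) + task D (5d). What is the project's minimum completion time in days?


Path 1 = 4 + 9 = 13 days
Path 2 = 5 + 5 = 10 days
Duration = max(13, 10) = 13 days

13 days


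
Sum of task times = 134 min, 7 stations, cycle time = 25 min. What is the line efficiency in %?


Formula: Efficiency = Sum of Task Times / (N_stations * CT) * 100
Total station capacity = 7 stations * 25 min = 175 min
Efficiency = 134 / 175 * 100 = 76.6%

76.6%


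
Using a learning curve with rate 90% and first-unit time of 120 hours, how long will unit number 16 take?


Formula: T_n = T_1 * (learning_rate)^(log2(n)) where learning_rate = rate/100
Doublings = log2(16) = 4
T_n = 120 * 0.9^4
T_n = 120 * 0.6561 = 78.7 hours

78.7 hours


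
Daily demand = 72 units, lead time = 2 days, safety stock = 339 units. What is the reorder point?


Formula: ROP = (Daily Demand * Lead Time) + Safety Stock
Demand during lead time = 72 * 2 = 144 units
ROP = 144 + 339 = 483 units

483 units


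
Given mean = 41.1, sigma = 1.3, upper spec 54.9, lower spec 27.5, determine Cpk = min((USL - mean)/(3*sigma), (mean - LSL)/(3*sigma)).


Cpu = (54.9 - 41.1) / (3 * 1.3) = 3.54
Cpl = (41.1 - 27.5) / (3 * 1.3) = 3.49
Cpk = min(3.54, 3.49) = 3.49

3.49


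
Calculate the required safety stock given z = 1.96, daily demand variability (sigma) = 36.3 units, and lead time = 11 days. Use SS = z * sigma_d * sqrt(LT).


Formula: SS = z * sigma_d * sqrt(LT)
sqrt(LT) = sqrt(11) = 3.3166
SS = 1.96 * 36.3 * 3.3166
SS = 236.0 units

236.0 units


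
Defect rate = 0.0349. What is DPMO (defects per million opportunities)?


DPMO = defect_rate * 1000000 = 0.0349 * 1000000

34900


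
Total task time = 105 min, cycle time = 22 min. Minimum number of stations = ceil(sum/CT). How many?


Formula: N_min = ceil(Sum of Task Times / Cycle Time)
N_min = ceil(105 min / 22 min) = ceil(4.7727)
N_min = 5 stations

5


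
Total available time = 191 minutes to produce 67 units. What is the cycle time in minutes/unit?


Formula: CT = Available Time / Number of Units
CT = 191 min / 67 units
CT = 2.85 min/unit

2.85 min/unit


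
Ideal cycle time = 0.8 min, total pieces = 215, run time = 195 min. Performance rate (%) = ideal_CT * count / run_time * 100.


Formula: Performance = (Ideal CT * Total Count) / Run Time * 100
Ideal output time = 0.8 * 215 = 172.0 min
Performance = 172.0 / 195 * 100 = 88.2%

88.2%


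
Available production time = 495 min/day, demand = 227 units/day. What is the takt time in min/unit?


Formula: Takt Time = Available Production Time / Customer Demand
Takt = 495 min/day / 227 units/day
Takt = 2.18 min/unit

2.18 min/unit


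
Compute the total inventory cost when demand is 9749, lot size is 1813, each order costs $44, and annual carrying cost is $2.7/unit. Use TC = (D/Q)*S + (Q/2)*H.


TC = 9749/1813 * 44 + 1813/2 * 2.7

$2684.15


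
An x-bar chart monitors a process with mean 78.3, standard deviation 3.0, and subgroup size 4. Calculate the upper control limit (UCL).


UCL = 78.3 + 3 * 3.0 / sqrt(4)

82.8


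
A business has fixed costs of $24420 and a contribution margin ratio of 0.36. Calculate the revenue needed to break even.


Formula: BER = Fixed Costs / Contribution Margin Ratio
BER = $24420 / 0.36
BER = $67833.33 (to the nearest cent)

$67833.33


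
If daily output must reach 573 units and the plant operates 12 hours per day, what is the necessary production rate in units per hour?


Formula: Production Rate = Daily Demand / Available Hours
Rate = 573 units/day / 12 hours/day
Rate = 47.8 units/hour

47.8 units/hour


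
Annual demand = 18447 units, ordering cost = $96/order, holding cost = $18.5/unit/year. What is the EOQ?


Formula: EOQ = sqrt(2 * D * S / H)
Numerator: 2 * 18447 * 96 = 3541824
2DS/H = 3541824 / 18.5 = 191449.9
EOQ = sqrt(191449.9) = 437.5 units

437.5 units
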